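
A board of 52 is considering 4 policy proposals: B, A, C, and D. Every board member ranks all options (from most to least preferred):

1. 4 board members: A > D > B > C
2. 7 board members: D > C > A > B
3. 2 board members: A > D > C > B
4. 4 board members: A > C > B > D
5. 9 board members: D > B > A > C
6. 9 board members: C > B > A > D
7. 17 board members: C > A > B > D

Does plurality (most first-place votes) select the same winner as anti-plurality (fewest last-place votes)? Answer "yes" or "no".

no

Plurality — first-place votes: B 0, A 10, C 26, D 16. Winner: C.
Anti-plurality — last-place votes: B 9, A 0, C 13, D 30. Winner: A.
The two methods disagree.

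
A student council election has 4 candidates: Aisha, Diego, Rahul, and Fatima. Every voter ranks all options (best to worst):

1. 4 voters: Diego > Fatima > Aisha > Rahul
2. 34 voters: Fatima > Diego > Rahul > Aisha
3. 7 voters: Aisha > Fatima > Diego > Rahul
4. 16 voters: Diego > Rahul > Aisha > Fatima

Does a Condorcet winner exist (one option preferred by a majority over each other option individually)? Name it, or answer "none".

Fatima

Fatima vs Aisha: 38–23 for Fatima.
Fatima vs Diego: 41–20 for Fatima.
Fatima vs Rahul: 45–16 for Fatima.
Fatima beats every other option head-to-head.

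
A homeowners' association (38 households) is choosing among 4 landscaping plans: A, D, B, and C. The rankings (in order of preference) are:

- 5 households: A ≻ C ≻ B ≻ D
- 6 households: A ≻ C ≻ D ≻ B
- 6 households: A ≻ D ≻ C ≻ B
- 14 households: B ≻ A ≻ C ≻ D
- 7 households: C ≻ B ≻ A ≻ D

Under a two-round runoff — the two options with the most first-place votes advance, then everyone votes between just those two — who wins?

Round 1 first-place votes: A 17, D 0, B 14, C 7.
A and B advance.
Runoff: A is preferred to B by 17 voters; B by 21.
B wins the runoff.

B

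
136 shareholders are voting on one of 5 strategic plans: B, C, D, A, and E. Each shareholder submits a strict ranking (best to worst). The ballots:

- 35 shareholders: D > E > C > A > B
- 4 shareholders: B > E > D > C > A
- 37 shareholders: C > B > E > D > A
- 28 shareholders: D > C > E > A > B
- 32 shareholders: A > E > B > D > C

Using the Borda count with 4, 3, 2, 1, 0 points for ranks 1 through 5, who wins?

E

B: 35·0 + 4·4 + 37·3 + 28·0 + 32·2 = 191
C: 35·2 + 4·1 + 37·4 + 28·3 + 32·0 = 306
D: 35·4 + 4·2 + 37·1 + 28·4 + 32·1 = 329
A: 35·1 + 4·0 + 37·0 + 28·1 + 32·4 = 191
E: 35·3 + 4·3 + 37·2 + 28·2 + 32·3 = 343
E has the highest Borda score (343).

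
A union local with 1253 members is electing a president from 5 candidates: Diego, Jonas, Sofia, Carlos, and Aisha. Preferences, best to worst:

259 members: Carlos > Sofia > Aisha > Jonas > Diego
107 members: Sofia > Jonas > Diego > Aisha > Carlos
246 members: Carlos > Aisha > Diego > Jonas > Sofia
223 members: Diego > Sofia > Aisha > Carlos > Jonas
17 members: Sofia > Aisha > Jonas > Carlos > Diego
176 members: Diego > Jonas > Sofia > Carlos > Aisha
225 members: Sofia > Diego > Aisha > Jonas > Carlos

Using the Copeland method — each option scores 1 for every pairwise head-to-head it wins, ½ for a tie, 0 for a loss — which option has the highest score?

Diego

Diego: beats Jonas, Sofia, Carlos, and Aisha → score 4.
Jonas: loses to Diego, Sofia, Carlos, and Aisha → score 0.
Sofia: beats Jonas, Carlos, and Aisha; loses to Diego → score 3.
Carlos: beats Jonas and Aisha; loses to Diego and Sofia → score 2.
Aisha: beats Jonas; loses to Diego, Sofia, and Carlos → score 1.
Diego has the best pairwise record.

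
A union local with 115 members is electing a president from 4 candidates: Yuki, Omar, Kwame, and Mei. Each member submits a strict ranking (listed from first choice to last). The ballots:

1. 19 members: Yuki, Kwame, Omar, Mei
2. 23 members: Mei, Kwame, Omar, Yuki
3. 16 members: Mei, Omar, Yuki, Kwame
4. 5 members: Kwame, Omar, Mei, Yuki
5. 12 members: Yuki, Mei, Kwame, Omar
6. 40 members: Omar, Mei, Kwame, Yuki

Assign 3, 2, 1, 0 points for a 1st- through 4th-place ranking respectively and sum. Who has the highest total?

Mei

Yuki: 19·3 + 23·0 + 16·1 + 5·0 + 12·3 + 40·0 = 109
Omar: 19·1 + 23·1 + 16·2 + 5·2 + 12·0 + 40·3 = 204
Kwame: 19·2 + 23·2 + 16·0 + 5·3 + 12·1 + 40·1 = 151
Mei: 19·0 + 23·3 + 16·3 + 5·1 + 12·2 + 40·2 = 226
Mei has the highest Borda score (226).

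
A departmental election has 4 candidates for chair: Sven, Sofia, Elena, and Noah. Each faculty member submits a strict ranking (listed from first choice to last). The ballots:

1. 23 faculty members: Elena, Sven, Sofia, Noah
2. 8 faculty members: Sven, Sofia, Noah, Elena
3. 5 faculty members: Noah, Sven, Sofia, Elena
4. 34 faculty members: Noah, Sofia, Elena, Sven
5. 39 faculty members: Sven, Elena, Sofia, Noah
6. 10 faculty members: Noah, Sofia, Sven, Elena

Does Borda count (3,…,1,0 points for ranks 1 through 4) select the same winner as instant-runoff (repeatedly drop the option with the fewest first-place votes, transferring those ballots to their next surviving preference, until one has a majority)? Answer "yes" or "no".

yes

Borda — scores: Sven 207, Sofia 171, Elena 181, Noah 155. Winner: Sven.
Instant-runoff — R1 Sven 47, Sofia 0, Elena 23, Noah 49 (Sofia out); R2 Sven 47, Elena 23, Noah 49 (Elena out); R3 Sven 70, Noah 49 (Sven winner). Winner: Sven.
The two methods agree.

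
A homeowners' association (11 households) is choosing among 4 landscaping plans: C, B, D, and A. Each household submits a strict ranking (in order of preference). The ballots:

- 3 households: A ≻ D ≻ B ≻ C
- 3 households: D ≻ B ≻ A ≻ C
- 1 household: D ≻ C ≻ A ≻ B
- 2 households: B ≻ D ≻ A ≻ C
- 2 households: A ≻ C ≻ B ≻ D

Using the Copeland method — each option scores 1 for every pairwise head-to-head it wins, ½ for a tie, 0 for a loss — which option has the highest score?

D

C: loses to B, D, and A → score 0.
B: beats C; loses to D and A → score 1.
D: beats C, B, and A → score 3.
A: beats C and B; loses to D → score 2.
D has the best pairwise record.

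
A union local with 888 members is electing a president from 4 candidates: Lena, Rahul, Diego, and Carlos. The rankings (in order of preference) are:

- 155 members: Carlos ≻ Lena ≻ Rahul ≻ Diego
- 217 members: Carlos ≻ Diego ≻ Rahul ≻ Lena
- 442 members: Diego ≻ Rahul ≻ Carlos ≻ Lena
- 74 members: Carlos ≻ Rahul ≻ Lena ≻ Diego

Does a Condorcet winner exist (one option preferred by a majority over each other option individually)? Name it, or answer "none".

Carlos

Carlos vs Lena: 888–0 for Carlos.
Carlos vs Rahul: 446–442 for Carlos.
Carlos vs Diego: 446–442 for Carlos.
Carlos beats every other option head-to-head.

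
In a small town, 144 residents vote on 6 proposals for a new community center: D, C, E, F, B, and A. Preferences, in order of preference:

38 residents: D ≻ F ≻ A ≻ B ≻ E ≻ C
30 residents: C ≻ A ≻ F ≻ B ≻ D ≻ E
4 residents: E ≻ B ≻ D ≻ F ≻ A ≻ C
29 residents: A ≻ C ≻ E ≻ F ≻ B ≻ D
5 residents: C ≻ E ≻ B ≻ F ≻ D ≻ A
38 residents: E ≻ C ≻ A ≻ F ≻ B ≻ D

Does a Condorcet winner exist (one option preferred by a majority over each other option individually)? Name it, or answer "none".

none

Checking pairwise contests:
C beats D 102–42.
E beats C 80–64.
A beats E 97–47.
C beats F 102–42.
C beats B 102–42.
C beats A 73–71.
Every option loses at least one head-to-head, so there is no Condorcet winner.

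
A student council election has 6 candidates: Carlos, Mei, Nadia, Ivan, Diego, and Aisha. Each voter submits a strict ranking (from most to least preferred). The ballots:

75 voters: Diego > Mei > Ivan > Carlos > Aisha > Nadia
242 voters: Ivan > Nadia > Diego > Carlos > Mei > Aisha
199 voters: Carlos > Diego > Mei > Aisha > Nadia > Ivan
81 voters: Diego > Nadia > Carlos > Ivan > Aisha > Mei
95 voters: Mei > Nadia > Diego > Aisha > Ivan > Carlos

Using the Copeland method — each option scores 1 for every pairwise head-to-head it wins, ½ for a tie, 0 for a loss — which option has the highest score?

Carlos: beats Mei and Aisha; loses to Nadia, Ivan, and Diego → score 2.
Mei: beats Nadia, Ivan, and Aisha; loses to Carlos and Diego → score 3.
Nadia: beats Carlos, Ivan, and Aisha; loses to Mei and Diego → score 3.
Ivan: beats Carlos and Aisha; loses to Mei, Nadia, and Diego → score 2.
Diego: beats Carlos, Mei, Nadia, Ivan, and Aisha → score 5.
Aisha: loses to Carlos, Mei, Nadia, Ivan, and Diego → score 0.
Diego has the best pairwise record.

Diego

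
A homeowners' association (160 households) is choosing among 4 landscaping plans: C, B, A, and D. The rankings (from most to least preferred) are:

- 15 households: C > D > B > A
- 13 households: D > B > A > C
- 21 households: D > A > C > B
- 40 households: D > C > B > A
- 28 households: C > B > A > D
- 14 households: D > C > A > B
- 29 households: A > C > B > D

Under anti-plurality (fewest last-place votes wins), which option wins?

Last-place votes: C 13, B 35, A 55, D 57.
C is ranked last by the fewest voters, so C wins.

C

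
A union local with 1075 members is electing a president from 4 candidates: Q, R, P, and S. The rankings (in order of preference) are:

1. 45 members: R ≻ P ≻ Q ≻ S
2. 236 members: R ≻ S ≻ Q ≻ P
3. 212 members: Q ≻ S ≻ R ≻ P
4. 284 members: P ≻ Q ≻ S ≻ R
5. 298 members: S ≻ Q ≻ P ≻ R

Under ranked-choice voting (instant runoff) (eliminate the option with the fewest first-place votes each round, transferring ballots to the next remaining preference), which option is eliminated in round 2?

Round 1: Q 212, R 281, P 284, S 298. Eliminate Q.
Round 2: R 281, P 284, S 510. Eliminate R.

R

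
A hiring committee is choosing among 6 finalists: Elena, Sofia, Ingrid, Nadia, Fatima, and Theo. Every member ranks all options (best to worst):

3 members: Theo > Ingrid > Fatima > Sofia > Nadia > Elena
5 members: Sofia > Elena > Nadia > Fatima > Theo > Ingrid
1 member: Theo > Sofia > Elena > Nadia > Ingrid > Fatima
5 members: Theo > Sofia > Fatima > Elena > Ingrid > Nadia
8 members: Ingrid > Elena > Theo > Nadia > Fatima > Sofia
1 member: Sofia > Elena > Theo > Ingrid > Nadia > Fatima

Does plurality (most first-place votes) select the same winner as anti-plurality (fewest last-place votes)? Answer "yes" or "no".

yes

Plurality — first-place votes: Elena 0, Sofia 6, Ingrid 8, Nadia 0, Fatima 0, Theo 9. Winner: Theo.
Anti-plurality — last-place votes: Elena 3, Sofia 8, Ingrid 5, Nadia 5, Fatima 2, Theo 0. Winner: Theo.
The two methods agree.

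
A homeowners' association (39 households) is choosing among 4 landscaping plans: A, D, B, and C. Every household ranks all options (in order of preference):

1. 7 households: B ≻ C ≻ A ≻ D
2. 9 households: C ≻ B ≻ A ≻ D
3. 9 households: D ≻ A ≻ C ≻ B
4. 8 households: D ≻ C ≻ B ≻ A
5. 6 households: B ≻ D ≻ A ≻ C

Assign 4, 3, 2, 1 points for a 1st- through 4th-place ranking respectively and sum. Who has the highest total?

C

A: 7·2 + 9·2 + 9·3 + 8·1 + 6·2 = 79
D: 7·1 + 9·1 + 9·4 + 8·4 + 6·3 = 102
B: 7·4 + 9·3 + 9·1 + 8·2 + 6·4 = 104
C: 7·3 + 9·4 + 9·2 + 8·3 + 6·1 = 105
C has the highest Borda score (105).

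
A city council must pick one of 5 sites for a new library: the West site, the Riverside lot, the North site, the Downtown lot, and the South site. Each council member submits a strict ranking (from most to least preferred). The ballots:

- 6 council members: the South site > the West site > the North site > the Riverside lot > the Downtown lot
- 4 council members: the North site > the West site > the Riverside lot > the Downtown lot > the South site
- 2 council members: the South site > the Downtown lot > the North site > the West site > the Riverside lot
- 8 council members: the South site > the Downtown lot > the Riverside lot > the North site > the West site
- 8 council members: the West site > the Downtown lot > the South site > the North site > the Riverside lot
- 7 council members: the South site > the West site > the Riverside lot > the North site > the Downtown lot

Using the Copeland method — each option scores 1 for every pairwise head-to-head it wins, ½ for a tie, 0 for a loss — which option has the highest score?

the South site

the West site: beats the Riverside lot, the North site, and the Downtown lot; loses to the South site → score 3.
the Riverside lot: loses to the West site, the North site, the Downtown lot, and the South site → score 0.
the North site: beats the Riverside lot; loses to the West site, the Downtown lot, and the South site → score 1.
the Downtown lot: beats the Riverside lot and the North site; loses to the West site and the South site → score 2.
the South site: beats the West site, the Riverside lot, the North site, and the Downtown lot → score 4.
the South site has the best pairwise record.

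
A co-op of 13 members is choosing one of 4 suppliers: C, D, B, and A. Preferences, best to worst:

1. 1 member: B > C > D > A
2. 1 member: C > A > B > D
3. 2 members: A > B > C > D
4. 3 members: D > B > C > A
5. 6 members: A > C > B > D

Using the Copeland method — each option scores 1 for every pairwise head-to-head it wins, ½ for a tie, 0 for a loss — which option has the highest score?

A

C: beats D and B; loses to A → score 2.
D: loses to C, B, and A → score 0.
B: beats D; loses to C and A → score 1.
A: beats C, D, and B → score 3.
A has the best pairwise record.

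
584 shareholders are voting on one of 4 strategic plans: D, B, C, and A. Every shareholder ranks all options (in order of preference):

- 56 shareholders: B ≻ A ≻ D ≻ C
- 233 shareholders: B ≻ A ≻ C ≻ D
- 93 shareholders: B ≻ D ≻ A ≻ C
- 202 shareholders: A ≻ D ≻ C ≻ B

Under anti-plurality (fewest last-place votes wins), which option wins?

A

Last-place votes: D 233, B 202, C 149, A 0.
A is ranked last by the fewest voters, so A wins.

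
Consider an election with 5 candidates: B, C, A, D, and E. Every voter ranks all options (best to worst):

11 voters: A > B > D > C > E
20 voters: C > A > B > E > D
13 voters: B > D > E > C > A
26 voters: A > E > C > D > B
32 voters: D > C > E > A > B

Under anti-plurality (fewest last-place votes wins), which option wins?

Last-place votes: B 58, C 0, A 13, D 20, E 11.
C is ranked last by the fewest voters, so C wins.

C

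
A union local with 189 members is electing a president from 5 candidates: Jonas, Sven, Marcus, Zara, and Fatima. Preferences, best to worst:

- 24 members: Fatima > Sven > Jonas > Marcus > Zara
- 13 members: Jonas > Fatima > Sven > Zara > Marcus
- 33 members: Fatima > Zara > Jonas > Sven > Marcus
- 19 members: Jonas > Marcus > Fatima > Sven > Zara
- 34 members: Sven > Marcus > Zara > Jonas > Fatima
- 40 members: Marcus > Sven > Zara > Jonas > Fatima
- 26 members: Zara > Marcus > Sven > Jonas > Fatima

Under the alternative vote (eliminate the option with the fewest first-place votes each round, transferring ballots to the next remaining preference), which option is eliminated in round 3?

Round 1: Jonas 32, Sven 34, Marcus 40, Zara 26, Fatima 57. Eliminate Zara.
Round 2: Jonas 32, Sven 34, Marcus 66, Fatima 57. Eliminate Jonas.
Round 3: Sven 34, Marcus 85, Fatima 70. Eliminate Sven.

Sven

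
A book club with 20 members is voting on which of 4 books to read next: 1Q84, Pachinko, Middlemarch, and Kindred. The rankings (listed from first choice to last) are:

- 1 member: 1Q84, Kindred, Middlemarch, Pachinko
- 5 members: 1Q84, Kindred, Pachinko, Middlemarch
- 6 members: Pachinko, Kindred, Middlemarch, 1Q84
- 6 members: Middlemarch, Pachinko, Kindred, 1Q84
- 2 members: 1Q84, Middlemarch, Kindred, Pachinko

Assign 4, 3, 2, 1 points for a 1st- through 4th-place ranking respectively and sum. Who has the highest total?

1Q84: 1·4 + 5·4 + 6·1 + 6·1 + 2·4 = 44
Pachinko: 1·1 + 5·2 + 6·4 + 6·3 + 2·1 = 55
Middlemarch: 1·2 + 5·1 + 6·2 + 6·4 + 2·3 = 49
Kindred: 1·3 + 5·3 + 6·3 + 6·2 + 2·2 = 52
Pachinko has the highest Borda score (55).

Pachinko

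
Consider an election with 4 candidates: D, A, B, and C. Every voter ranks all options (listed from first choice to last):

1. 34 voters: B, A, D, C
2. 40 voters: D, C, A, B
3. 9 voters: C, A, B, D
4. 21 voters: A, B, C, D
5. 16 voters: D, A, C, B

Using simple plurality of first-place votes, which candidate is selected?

First-place votes: D 56, A 21, B 34, C 9.
D has the most first-place votes.

D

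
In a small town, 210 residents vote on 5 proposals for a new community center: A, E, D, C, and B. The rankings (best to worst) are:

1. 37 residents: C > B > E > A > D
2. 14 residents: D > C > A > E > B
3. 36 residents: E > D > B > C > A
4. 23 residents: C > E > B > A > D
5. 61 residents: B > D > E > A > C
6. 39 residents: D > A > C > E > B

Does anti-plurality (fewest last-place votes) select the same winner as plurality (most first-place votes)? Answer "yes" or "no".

no

Anti-plurality — last-place votes: A 36, E 0, D 60, C 61, B 53. Winner: E.
Plurality — first-place votes: A 0, E 36, D 53, C 60, B 61. Winner: B.
The two methods disagree.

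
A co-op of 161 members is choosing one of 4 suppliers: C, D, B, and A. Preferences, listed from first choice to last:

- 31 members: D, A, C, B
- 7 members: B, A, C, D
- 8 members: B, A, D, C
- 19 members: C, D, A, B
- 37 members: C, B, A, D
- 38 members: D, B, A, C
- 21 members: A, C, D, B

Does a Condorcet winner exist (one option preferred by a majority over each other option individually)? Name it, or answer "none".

Checking pairwise contests:
A beats C 105–56.
C beats D 84–77.
C beats B 108–53.
D beats A 88–73.
Every option loses at least one head-to-head, so there is no Condorcet winner.

none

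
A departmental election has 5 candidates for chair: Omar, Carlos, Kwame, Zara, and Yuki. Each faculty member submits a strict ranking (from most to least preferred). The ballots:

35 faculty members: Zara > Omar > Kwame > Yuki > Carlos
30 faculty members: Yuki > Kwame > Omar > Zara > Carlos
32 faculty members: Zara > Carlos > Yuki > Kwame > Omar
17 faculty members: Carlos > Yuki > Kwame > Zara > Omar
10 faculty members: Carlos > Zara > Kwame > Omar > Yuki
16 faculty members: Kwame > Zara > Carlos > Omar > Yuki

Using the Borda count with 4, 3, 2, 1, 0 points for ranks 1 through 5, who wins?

Zara

Omar: 35·3 + 30·2 + 32·0 + 17·0 + 10·1 + 16·1 = 191
Carlos: 35·0 + 30·0 + 32·3 + 17·4 + 10·4 + 16·2 = 236
Kwame: 35·2 + 30·3 + 32·1 + 17·2 + 10·2 + 16·4 = 310
Zara: 35·4 + 30·1 + 32·4 + 17·1 + 10·3 + 16·3 = 393
Yuki: 35·1 + 30·4 + 32·2 + 17·3 + 10·0 + 16·0 = 270
Zara has the highest Borda score (393).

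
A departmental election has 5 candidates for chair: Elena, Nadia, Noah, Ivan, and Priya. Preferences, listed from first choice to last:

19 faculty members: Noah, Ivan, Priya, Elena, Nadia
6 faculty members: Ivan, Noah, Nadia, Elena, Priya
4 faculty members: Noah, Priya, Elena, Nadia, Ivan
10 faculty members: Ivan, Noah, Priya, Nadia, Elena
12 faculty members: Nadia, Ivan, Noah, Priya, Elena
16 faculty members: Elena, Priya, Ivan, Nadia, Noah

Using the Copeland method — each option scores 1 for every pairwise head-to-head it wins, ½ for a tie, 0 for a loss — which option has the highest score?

Elena: beats Nadia; loses to Noah, Ivan, and Priya → score 1.
Nadia: loses to Elena, Noah, Ivan, and Priya → score 0.
Noah: beats Elena, Nadia, and Priya; loses to Ivan → score 3.
Ivan: beats Elena, Nadia, Noah, and Priya → score 4.
Priya: beats Elena and Nadia; loses to Noah and Ivan → score 2.
Ivan has the best pairwise record.

Ivan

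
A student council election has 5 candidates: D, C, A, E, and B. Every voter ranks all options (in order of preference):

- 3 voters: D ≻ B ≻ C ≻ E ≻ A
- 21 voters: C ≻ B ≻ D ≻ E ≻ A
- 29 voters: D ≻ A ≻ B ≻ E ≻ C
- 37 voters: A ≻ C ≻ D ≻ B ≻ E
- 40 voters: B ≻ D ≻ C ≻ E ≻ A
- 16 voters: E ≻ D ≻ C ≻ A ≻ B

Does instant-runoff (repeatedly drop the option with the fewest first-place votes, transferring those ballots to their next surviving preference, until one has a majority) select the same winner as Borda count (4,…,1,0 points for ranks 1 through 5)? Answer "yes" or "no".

yes

Instant-runoff — R1 D 32, C 21, A 37, E 16, B 40 (E out); R2 D 48, C 21, A 37, B 40 (C out); R3 D 48, A 37, B 61 (A out); R4 D 85, B 61 (D winner). Winner: D.
Borda — scores: D 412, C 313, A 251, E 157, B 327. Winner: D.
The two methods agree.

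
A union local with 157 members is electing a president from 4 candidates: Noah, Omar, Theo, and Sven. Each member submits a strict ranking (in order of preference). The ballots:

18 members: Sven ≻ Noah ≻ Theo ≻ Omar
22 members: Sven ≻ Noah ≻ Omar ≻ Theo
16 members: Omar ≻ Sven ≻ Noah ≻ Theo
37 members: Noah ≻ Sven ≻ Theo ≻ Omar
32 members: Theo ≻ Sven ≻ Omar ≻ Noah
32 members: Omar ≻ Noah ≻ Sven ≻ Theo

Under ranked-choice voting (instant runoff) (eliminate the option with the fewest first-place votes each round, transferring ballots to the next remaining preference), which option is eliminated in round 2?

Noah

Round 1: Noah 37, Omar 48, Theo 32, Sven 40. Eliminate Theo.
Round 2: Noah 37, Omar 48, Sven 72. Eliminate Noah.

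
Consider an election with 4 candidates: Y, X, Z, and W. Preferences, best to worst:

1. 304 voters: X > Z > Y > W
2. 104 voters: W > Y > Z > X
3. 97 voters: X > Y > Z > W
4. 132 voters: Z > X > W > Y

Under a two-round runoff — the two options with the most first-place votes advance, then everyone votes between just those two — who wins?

Round 1 first-place votes: Y 0, X 401, Z 132, W 104.
X and Z advance.
Runoff: X is preferred to Z by 401 voters; Z by 236.
X wins the runoff.

X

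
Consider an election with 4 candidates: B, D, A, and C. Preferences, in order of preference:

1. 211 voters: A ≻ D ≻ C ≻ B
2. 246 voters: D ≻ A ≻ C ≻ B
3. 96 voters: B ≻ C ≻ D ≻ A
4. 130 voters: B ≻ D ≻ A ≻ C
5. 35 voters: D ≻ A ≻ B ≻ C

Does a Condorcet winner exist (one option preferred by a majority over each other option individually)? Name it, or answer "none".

D vs B: 492–226 for D.
D vs A: 507–211 for D.
D vs C: 622–96 for D.
D beats every other option head-to-head.

D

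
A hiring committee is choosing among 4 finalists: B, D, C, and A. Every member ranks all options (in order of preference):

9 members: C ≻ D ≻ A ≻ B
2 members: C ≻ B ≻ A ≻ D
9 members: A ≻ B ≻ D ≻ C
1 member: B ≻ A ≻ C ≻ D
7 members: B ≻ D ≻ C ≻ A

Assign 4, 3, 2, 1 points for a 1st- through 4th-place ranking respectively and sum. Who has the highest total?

B

B: 9·1 + 2·3 + 9·3 + 1·4 + 7·4 = 74
D: 9·3 + 2·1 + 9·2 + 1·1 + 7·3 = 69
C: 9·4 + 2·4 + 9·1 + 1·2 + 7·2 = 69
A: 9·2 + 2·2 + 9·4 + 1·3 + 7·1 = 68
B has the highest Borda score (74).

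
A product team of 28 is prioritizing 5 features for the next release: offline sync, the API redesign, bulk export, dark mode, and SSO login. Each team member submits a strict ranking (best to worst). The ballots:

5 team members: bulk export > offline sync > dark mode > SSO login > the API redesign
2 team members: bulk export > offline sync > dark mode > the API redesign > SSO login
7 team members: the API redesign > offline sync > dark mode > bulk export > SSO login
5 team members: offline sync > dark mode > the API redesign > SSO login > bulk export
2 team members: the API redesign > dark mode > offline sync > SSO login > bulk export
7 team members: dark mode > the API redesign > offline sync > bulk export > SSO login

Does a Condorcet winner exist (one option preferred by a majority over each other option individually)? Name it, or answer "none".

Checking pairwise contests:
the API redesign beats offline sync 16–12.
dark mode beats the API redesign 19–9.
offline sync beats bulk export 21–7.
offline sync beats dark mode 19–9.
offline sync beats SSO login 28–0.
Every option loses at least one head-to-head, so there is no Condorcet winner.

none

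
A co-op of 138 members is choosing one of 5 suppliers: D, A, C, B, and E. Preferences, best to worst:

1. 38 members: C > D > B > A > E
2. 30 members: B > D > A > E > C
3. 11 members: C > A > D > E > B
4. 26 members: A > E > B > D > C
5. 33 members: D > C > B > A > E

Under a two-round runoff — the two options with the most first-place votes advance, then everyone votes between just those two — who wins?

D

Round 1 first-place votes: D 33, A 26, C 49, B 30, E 0.
C and D advance.
Runoff: C is preferred to D by 49 voters; D by 89.
D wins the runoff.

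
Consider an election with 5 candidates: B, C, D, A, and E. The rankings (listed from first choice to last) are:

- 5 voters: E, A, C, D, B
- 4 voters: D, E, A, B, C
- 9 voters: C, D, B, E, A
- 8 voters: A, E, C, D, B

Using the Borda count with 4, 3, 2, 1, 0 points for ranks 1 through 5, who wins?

B: 5·0 + 4·1 + 9·2 + 8·0 = 22
C: 5·2 + 4·0 + 9·4 + 8·2 = 62
D: 5·1 + 4·4 + 9·3 + 8·1 = 56
A: 5·3 + 4·2 + 9·0 + 8·4 = 55
E: 5·4 + 4·3 + 9·1 + 8·3 = 65
E has the highest Borda score (65).

E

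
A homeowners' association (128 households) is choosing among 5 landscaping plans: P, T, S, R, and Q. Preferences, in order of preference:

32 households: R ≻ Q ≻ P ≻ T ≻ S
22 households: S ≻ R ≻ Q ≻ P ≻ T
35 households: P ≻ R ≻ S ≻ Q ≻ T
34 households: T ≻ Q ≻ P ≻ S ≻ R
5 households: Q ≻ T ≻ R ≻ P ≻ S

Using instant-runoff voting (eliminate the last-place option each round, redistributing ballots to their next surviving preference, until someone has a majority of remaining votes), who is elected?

Round 1: P 35, T 34, S 22, R 32, Q 5. Eliminate Q.
Round 2: P 35, T 39, S 22, R 32. Eliminate S.
Round 3: P 35, T 39, R 54. Eliminate P.
Round 4: T 39, R 89. R has a majority.

R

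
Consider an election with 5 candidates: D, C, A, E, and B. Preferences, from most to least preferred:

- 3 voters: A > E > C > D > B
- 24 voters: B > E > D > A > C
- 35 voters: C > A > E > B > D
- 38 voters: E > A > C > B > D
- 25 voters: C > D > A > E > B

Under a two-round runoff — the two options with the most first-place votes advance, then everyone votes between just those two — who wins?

Round 1 first-place votes: D 0, C 60, A 3, E 38, B 24.
C and E advance.
Runoff: C is preferred to E by 60 voters; E by 65.
E wins the runoff.

E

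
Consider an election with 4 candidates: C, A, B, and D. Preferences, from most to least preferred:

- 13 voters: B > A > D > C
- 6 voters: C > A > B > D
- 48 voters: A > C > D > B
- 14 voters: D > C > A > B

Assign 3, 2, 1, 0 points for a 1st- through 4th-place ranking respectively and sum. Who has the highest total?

C: 13·0 + 6·3 + 48·2 + 14·2 = 142
A: 13·2 + 6·2 + 48·3 + 14·1 = 196
B: 13·3 + 6·1 + 48·0 + 14·0 = 45
D: 13·1 + 6·0 + 48·1 + 14·3 = 103
A has the highest Borda score (196).

A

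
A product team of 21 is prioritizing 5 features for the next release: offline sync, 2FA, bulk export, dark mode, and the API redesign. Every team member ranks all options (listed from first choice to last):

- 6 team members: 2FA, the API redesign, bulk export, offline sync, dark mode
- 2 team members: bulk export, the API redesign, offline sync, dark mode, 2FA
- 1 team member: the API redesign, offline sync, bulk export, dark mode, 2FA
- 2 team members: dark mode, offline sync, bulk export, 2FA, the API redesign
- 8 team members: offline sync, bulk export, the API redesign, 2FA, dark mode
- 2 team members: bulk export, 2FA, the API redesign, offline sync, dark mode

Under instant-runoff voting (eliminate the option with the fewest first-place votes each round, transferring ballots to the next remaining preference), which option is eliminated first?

the API redesign

Round 1: offline sync 8, 2FA 6, bulk export 4, dark mode 2, the API redesign 1. Eliminate the API redesign.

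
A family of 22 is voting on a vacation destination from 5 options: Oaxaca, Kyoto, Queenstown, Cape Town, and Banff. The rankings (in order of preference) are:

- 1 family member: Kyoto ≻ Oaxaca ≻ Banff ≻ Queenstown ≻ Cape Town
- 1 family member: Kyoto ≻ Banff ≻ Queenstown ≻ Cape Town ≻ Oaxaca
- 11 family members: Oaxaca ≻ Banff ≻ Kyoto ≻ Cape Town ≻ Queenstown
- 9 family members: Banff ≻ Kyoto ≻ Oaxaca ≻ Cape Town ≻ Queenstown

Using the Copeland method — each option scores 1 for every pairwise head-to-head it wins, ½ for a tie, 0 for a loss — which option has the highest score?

Oaxaca: beats Queenstown, Cape Town, and Banff; ties Kyoto → score 3.5.
Kyoto: beats Queenstown and Cape Town; ties Oaxaca; loses to Banff → score 2.5.
Queenstown: loses to Oaxaca, Kyoto, Cape Town, and Banff → score 0.
Cape Town: beats Queenstown; loses to Oaxaca, Kyoto, and Banff → score 1.
Banff: beats Kyoto, Queenstown, and Cape Town; loses to Oaxaca → score 3.
Oaxaca has the best pairwise record.

Oaxaca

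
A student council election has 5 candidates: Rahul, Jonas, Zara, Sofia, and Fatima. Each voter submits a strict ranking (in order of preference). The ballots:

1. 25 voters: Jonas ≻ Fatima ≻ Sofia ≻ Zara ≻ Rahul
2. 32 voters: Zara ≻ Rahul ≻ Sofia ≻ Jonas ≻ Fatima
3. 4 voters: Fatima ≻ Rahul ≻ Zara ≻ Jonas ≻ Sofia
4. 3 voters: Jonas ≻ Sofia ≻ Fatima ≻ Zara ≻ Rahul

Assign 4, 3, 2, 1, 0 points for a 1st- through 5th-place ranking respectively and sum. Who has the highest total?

Zara

Rahul: 25·0 + 32·3 + 4·3 + 3·0 = 108
Jonas: 25·4 + 32·1 + 4·1 + 3·4 = 148
Zara: 25·1 + 32·4 + 4·2 + 3·1 = 164
Sofia: 25·2 + 32·2 + 4·0 + 3·3 = 123
Fatima: 25·3 + 32·0 + 4·4 + 3·2 = 97
Zara has the highest Borda score (164).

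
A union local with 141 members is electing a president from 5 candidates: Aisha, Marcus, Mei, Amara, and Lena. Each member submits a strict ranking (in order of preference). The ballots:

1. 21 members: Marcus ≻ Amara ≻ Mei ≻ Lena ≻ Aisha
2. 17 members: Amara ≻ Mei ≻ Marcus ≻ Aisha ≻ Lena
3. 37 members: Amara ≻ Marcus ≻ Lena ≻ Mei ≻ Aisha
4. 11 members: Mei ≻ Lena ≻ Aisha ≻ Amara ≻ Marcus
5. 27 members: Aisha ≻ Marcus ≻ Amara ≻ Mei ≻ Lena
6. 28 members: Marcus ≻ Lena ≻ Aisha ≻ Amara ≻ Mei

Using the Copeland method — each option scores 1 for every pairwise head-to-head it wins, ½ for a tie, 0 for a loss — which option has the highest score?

Marcus

Aisha: loses to Marcus, Mei, Amara, and Lena → score 0.
Marcus: beats Aisha, Mei, Amara, and Lena → score 4.
Mei: beats Aisha and Lena; loses to Marcus and Amara → score 2.
Amara: beats Aisha, Mei, and Lena; loses to Marcus → score 3.
Lena: beats Aisha; loses to Marcus, Mei, and Amara → score 1.
Marcus has the best pairwise record.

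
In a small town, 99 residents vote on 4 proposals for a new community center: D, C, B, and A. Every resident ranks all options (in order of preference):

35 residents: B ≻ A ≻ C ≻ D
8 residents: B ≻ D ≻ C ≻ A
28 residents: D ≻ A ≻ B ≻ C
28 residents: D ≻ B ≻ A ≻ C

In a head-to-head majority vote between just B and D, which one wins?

D

Voters preferring B to D: 43; preferring D to B: 56.
D wins the head-to-head.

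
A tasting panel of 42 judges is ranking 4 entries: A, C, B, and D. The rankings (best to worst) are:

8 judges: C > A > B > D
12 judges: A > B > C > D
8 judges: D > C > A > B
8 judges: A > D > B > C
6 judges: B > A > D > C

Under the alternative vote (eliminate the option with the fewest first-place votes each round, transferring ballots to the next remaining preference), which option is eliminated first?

Round 1: A 20, C 8, B 6, D 8. Eliminate B.

B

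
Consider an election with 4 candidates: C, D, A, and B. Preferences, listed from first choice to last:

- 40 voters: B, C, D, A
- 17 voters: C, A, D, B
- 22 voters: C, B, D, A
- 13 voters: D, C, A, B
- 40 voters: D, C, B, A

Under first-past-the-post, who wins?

D

First-place votes: C 39, D 53, A 0, B 40.
D has the most first-place votes.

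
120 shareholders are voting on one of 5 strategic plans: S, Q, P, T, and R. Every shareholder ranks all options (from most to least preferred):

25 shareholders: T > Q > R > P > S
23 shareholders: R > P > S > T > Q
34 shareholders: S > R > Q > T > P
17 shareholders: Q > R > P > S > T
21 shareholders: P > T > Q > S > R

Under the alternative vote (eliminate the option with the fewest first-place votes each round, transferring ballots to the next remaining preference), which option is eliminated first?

Round 1: S 34, Q 17, P 21, T 25, R 23. Eliminate Q.

Q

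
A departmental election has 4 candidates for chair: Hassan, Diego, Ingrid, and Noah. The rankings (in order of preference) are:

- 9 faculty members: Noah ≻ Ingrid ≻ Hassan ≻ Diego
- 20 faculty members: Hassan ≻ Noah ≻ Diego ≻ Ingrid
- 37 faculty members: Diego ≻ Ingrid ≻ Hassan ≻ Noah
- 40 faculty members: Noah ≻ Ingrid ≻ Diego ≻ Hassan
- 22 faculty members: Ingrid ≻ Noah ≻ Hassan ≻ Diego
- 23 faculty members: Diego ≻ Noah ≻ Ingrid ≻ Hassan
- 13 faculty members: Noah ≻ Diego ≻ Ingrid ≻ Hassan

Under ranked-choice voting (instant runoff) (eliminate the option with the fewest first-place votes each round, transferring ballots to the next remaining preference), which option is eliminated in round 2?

Round 1: Hassan 20, Diego 60, Ingrid 22, Noah 62. Eliminate Hassan.
Round 2: Diego 60, Ingrid 22, Noah 82. Eliminate Ingrid.

Ingrid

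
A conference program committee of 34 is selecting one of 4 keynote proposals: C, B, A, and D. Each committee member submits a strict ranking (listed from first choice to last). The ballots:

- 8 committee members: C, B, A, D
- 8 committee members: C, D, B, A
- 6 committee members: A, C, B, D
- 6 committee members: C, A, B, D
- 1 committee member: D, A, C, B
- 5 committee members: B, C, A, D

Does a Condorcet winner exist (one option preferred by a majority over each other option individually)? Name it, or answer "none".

C

C vs B: 29–5 for C.
C vs A: 27–7 for C.
C vs D: 33–1 for C.
C beats every other option head-to-head.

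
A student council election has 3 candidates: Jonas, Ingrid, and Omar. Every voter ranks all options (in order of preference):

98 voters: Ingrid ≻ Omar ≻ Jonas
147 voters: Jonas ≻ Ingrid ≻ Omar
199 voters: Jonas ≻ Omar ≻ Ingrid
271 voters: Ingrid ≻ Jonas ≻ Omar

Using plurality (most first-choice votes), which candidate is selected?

Ingrid

First-place votes: Jonas 346, Ingrid 369, Omar 0.
Ingrid has the most first-place votes.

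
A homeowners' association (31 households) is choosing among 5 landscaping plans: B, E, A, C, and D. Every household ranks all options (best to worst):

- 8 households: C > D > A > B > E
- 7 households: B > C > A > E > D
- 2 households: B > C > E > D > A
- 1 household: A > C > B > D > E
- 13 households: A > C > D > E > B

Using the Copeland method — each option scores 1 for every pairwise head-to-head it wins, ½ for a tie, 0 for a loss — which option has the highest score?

C

B: beats E; loses to A, C, and D → score 1.
E: loses to B, A, C, and D → score 0.
A: beats B, E, and D; loses to C → score 3.
C: beats B, E, A, and D → score 4.
D: beats B and E; loses to A and C → score 2.
C has the best pairwise record.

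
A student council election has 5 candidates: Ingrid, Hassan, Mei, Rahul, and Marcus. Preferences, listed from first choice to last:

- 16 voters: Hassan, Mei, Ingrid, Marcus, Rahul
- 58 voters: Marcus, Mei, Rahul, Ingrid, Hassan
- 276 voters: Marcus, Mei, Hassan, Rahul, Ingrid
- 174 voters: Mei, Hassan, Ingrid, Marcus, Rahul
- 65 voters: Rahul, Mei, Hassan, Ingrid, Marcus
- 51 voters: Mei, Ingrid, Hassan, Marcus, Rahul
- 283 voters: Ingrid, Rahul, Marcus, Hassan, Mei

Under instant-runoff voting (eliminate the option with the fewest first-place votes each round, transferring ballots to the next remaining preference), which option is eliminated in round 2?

Round 1: Ingrid 283, Hassan 16, Mei 225, Rahul 65, Marcus 334. Eliminate Hassan.
Round 2: Ingrid 283, Mei 241, Rahul 65, Marcus 334. Eliminate Rahul.

Rahul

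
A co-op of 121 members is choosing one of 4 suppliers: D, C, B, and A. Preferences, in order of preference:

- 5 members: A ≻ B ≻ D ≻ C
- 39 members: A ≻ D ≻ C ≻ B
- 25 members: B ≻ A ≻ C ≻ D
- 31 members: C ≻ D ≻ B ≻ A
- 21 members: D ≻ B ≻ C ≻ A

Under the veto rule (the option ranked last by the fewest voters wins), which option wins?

C

Last-place votes: D 25, C 5, B 39, A 52.
C is ranked last by the fewest voters, so C wins.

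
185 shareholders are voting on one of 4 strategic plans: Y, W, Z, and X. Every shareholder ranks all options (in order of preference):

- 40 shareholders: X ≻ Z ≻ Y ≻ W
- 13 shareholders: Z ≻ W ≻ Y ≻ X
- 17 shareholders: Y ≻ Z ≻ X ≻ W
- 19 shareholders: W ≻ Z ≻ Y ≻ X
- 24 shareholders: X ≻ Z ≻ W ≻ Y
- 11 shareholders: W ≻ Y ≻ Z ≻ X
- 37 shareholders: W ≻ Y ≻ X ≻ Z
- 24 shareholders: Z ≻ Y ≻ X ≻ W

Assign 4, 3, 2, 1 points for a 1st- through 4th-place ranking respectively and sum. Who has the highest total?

Y: 40·2 + 13·2 + 17·4 + 19·2 + 24·1 + 11·3 + 37·3 + 24·3 = 452
W: 40·1 + 13·3 + 17·1 + 19·4 + 24·2 + 11·4 + 37·4 + 24·1 = 436
Z: 40·3 + 13·4 + 17·3 + 19·3 + 24·3 + 11·2 + 37·1 + 24·4 = 507
X: 40·4 + 13·1 + 17·2 + 19·1 + 24·4 + 11·1 + 37·2 + 24·2 = 455
Z has the highest Borda score (507).

Z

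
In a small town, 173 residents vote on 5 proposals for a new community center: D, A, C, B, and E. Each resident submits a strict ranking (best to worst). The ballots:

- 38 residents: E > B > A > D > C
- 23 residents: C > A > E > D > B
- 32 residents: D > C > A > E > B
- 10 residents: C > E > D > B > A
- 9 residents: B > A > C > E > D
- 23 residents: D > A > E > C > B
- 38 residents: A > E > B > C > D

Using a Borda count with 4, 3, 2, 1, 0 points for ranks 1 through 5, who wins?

D: 38·1 + 23·1 + 32·4 + 10·2 + 9·0 + 23·4 + 38·0 = 301
A: 38·2 + 23·3 + 32·2 + 10·0 + 9·3 + 23·3 + 38·4 = 457
C: 38·0 + 23·4 + 32·3 + 10·4 + 9·2 + 23·1 + 38·1 = 307
B: 38·3 + 23·0 + 32·0 + 10·1 + 9·4 + 23·0 + 38·2 = 236
E: 38·4 + 23·2 + 32·1 + 10·3 + 9·1 + 23·2 + 38·3 = 429
A has the highest Borda score (457).

A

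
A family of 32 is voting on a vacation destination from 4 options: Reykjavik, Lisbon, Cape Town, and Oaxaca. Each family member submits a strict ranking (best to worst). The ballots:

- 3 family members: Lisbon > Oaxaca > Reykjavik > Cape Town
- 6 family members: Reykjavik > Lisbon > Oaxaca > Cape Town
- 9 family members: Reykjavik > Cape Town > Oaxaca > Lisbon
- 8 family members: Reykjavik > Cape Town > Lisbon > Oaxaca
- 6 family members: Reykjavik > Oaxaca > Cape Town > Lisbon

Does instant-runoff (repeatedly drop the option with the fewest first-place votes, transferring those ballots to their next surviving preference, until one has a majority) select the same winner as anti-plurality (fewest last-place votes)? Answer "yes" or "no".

Instant-runoff — R1 Reykjavik 29, Lisbon 3, Cape Town 0, Oaxaca 0 (Reykjavik winner). Winner: Reykjavik.
Anti-plurality — last-place votes: Reykjavik 0, Lisbon 15, Cape Town 9, Oaxaca 8. Winner: Reykjavik.
The two methods agree.

yes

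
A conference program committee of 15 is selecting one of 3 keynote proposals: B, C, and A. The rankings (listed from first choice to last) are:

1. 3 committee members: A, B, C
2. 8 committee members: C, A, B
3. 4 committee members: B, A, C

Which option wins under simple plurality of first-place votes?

C

First-place votes: B 4, C 8, A 3.
C has the most first-place votes.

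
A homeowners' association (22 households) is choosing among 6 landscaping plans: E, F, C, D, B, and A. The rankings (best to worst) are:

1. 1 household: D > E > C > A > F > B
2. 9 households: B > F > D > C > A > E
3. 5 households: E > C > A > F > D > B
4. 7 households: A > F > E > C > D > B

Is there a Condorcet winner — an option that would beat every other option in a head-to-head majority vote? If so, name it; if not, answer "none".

none

Checking pairwise contests:
F beats E 16–6.
A beats F 13–9.
E beats C 13–9.
E beats D 12–10.
E beats B 13–9.
C beats A 15–7.
Every option loses at least one head-to-head, so there is no Condorcet winner.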